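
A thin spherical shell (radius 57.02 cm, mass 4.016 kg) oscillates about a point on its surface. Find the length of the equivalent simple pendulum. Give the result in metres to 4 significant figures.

The equivalent simple-pendulum length is L_eq = I/(md), where I is about the pivot and d = 0.57020 m.
I_cm = (2/3)mR² = 0.87048 kg·m², so I = I_cm + md² = 0.87048 + 1.3057 = 2.1762 kg·m².
L_eq = 2.1762/(4.016 × 0.57020) = 0.9503 m.

0.9503 m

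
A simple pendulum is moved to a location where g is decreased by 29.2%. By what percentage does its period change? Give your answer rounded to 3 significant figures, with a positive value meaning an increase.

T ∝ 1/√g, so T'/T = 1/√(0.7080) = 1.188.
Percentage change in T = (1.188 − 1) × 100% = 18.8%.

18.8%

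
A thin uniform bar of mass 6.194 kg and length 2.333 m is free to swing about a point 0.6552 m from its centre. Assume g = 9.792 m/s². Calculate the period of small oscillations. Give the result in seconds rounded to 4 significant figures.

For a physical pendulum T = 2π√(I/(mgd)), with d = 0.65520 m from pivot to centre of mass.
I_cm = mL²/12 = 6.194 × 2.333²/12 = 2.8094 kg·m²; I = I_cm + md² = 2.8094 + 6.194 × 0.65520² = 5.4684 kg·m².
T = 2π√(5.4684/(6.194 × 9.792 × 0.65520)) = 2.331 s.

2.331 s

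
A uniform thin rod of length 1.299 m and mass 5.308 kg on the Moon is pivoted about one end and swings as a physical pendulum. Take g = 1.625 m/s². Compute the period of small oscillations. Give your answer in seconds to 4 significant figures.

4.587 s

For a physical pendulum T = 2π√(I/(mgd)), with d = 0.64950 m from pivot to centre of mass.
I_cm = mL²/12 = 5.308 × 1.299²/12 = 0.74639 kg·m²; I = I_cm + md² = 0.74639 + 5.308 × 0.64950² = 2.9856 kg·m².
T = 2π√(2.9856/(5.308 × 1.625 × 0.64950)) = 4.587 s.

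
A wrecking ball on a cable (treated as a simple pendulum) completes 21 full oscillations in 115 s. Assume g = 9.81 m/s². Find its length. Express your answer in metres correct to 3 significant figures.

7.45 m

T = 115/21 = 5.476 s.
From T = 2π√(L/g), L = gT²/(4π²) = 9.81 × 5.476²/(4π²) = 7.45 m.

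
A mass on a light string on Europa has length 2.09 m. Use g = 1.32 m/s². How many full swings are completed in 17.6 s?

T = 2π√(L/g) = 2π√(2.09/1.32) = 7.906 s.
Number of complete oscillations = ⌊17.6/7.906⌋ = ⌊2.226⌋ = 2.

2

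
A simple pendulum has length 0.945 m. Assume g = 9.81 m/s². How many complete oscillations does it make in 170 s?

87

T = 2π√(L/g) = 2π√(0.945/9.81) = 1.950 s.
Number of complete oscillations = ⌊170/1.950⌋ = ⌊87.17⌋ = 87.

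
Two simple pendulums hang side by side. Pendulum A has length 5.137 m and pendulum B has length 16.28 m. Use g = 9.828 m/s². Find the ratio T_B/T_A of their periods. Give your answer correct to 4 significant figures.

T ∝ √L, so T_B/T_A = √(L_B/L_A) = √(16.28/5.137) = 1.780.

1.780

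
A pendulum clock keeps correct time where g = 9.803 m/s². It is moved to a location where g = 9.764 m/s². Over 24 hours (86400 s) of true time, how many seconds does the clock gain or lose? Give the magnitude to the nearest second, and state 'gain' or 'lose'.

lose 172 s

The clock's period scales as T ∝ 1/√g, so T'/T = √(9.803/9.764) = 1.00200.
In 86400 s of true time the clock registers 86400/1.00200 = 86228.0 s, so it loses 172 s.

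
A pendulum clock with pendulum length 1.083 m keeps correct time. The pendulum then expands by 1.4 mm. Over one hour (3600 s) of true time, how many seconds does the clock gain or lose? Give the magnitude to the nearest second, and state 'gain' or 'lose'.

T ∝ √L, so T'/T = √(1.08440/1.083) = 1.00065.
In 3600 s of true time the clock registers 3600/1.00065 = 3597.7 s, so it loses 2 s.

lose 2 s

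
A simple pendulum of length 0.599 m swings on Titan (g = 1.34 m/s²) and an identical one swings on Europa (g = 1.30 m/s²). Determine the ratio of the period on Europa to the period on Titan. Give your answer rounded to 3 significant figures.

T ∝ 1/√g, so T₂/T₁ = √(g₁/g₂) = √(1.34/1.30) = 1.02.

1.02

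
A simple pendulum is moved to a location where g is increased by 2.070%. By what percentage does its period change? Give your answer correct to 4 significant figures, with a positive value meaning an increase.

T ∝ 1/√g, so T'/T = 1/√(1.0207) = 0.98981.
Percentage change in T = (0.98981 − 1) × 100% = -1.019%.

-1.019%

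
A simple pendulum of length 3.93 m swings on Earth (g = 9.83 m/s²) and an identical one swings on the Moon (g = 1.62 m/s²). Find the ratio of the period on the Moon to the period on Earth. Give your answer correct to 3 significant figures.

T ∝ 1/√g, so T₂/T₁ = √(g₁/g₂) = √(9.83/1.62) = 2.46.

2.46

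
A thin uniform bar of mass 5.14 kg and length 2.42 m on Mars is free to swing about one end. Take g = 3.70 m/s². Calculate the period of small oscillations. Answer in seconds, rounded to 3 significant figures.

For a physical pendulum T = 2π√(I/(mgd)), with d = 1.210 m from pivot to centre of mass.
I_cm = mL²/12 = 5.14 × 2.42²/12 = 2.508 kg·m²; I = I_cm + md² = 2.508 + 5.14 × 1.210² = 10.03 kg·m².
T = 2π√(10.03/(5.14 × 3.70 × 1.210)) = 4.15 s.

4.15 s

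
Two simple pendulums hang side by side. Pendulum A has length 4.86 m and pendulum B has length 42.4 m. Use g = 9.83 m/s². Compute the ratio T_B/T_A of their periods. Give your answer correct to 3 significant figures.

2.95

T ∝ √L, so T_B/T_A = √(L_B/L_A) = √(42.4/4.86) = 2.95.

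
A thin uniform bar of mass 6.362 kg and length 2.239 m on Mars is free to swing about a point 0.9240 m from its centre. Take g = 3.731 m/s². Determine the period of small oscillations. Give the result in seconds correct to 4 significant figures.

For a physical pendulum T = 2π√(I/(mgd)), with d = 0.92400 m from pivot to centre of mass.
I_cm = mL²/12 = 6.362 × 2.239²/12 = 2.6578 kg·m²; I = I_cm + md² = 2.6578 + 6.362 × 0.92400² = 8.0895 kg·m².
T = 2π√(8.0895/(6.362 × 3.731 × 0.92400)) = 3.816 s.

3.816 s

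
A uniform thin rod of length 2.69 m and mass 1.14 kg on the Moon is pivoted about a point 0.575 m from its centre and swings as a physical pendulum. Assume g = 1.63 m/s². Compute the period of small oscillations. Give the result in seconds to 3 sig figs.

For a physical pendulum T = 2π√(I/(mgd)), with d = 0.5750 m from pivot to centre of mass.
I_cm = mL²/12 = 1.14 × 2.69²/12 = 0.6874 kg·m²; I = I_cm + md² = 0.6874 + 1.14 × 0.5750² = 1.064 kg·m².
T = 2π√(1.064/(1.14 × 1.63 × 0.5750)) = 6.27 s.

6.27 s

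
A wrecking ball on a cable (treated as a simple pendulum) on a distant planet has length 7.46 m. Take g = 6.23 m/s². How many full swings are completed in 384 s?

T = 2π√(L/g) = 2π√(7.46/6.23) = 6.876 s.
Number of complete oscillations = ⌊384/6.876⌋ = ⌊55.85⌋ = 55.

55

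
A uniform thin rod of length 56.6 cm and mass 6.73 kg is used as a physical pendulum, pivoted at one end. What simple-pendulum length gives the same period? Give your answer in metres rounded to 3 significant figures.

The equivalent simple-pendulum length is L_eq = I/(md), where I is about the pivot and d = 0.2830 m.
I_cm = (1/12)mL² = 0.1797 kg·m², so I = I_cm + md² = 0.1797 + 0.5390 = 0.7187 kg·m².
L_eq = 0.7187/(6.73 × 0.2830) = 0.377 m.

0.377 m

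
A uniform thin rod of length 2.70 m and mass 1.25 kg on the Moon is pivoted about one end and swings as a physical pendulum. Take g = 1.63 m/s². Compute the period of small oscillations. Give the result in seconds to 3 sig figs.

For a physical pendulum T = 2π√(I/(mgd)), with d = 1.350 m from pivot to centre of mass.
I_cm = mL²/12 = 1.25 × 2.70²/12 = 0.7594 kg·m²; I = I_cm + md² = 0.7594 + 1.25 × 1.350² = 3.038 kg·m².
T = 2π√(3.038/(1.25 × 1.63 × 1.350)) = 6.60 s.

6.60 s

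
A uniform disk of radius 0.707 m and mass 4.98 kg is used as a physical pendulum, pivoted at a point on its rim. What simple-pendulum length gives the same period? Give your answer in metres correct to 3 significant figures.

The equivalent simple-pendulum length is L_eq = I/(md), where I is about the pivot and d = 0.7070 m.
I_cm = ½mR² = 1.245 kg·m², so I = I_cm + md² = 1.245 + 2.489 = 3.734 kg·m².
L_eq = 3.734/(4.98 × 0.7070) = 1.06 m.

1.06 m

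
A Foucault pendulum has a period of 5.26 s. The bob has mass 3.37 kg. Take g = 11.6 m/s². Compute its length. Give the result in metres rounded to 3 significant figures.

From T = 2π√(L/g), L = gT²/(4π²) = 11.6 × 5.260²/(4π²) = 8.13 m.

8.13 m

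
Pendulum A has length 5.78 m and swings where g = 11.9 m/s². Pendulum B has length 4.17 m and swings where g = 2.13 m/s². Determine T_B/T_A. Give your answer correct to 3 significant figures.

T = 2π√(L/g), so T_B/T_A = √((L_B/g_B)/(L_A/g_A)) = √((4.17/2.13)/(5.78/11.9)) = 2.01.

2.01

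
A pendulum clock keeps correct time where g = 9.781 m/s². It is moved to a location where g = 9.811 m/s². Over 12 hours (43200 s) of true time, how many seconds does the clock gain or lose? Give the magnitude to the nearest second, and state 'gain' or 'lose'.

The clock's period scales as T ∝ 1/√g, so T'/T = √(9.781/9.811) = 0.998470.
In 43200 s of true time the clock registers 43200/0.998470 = 43266.2 s, so it gains 66 s.

gain 66 s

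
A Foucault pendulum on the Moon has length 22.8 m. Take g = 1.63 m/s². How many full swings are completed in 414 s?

T = 2π√(L/g) = 2π√(22.8/1.63) = 23.50 s.
Number of complete oscillations = ⌊414/23.50⌋ = ⌊17.62⌋ = 17.

17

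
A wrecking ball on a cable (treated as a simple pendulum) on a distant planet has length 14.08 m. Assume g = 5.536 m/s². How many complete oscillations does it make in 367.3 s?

36

T = 2π√(L/g) = 2π√(14.08/5.536) = 10.020 s.
Number of complete oscillations = ⌊367.3/10.020⌋ = ⌊36.655⌋ = 36.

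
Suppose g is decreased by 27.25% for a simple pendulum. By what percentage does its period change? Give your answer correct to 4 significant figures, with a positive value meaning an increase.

T ∝ 1/√g, so T'/T = 1/√(0.72750) = 1.1724.
Percentage change in T = (1.1724 − 1) × 100% = 17.24%.

17.24%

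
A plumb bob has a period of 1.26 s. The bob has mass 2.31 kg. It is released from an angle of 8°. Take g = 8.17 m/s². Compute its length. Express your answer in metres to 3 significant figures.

0.329 m

From T = 2π√(L/g), L = gT²/(4π²) = 8.17 × 1.260²/(4π²) = 0.329 m.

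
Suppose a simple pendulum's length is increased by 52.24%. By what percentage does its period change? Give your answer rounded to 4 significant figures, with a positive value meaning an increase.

T ∝ √L, so T'/T = √(1.5224) = 1.2339.
Percentage change in T = (1.2339 − 1) × 100% = 23.39%.

23.39%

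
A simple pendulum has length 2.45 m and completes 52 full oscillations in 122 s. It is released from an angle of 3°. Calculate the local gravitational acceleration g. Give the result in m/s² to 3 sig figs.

17.6 m/s²

T = 122/52 = 2.346 s.
From T = 2π√(L/g), g = 4π²L/T² = 4π² × 2.45/2.346² = 17.6 m/s².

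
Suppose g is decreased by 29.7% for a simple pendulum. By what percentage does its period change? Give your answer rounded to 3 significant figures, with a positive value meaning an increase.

19.3%

T ∝ 1/√g, so T'/T = 1/√(0.7030) = 1.193.
Percentage change in T = (1.193 − 1) × 100% = 19.3%.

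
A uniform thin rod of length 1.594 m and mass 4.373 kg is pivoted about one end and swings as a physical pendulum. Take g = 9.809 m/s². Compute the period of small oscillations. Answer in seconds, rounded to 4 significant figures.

2.068 s

For a physical pendulum T = 2π√(I/(mgd)), with d = 0.79700 m from pivot to centre of mass.
I_cm = mL²/12 = 4.373 × 1.594²/12 = 0.92592 kg·m²; I = I_cm + md² = 0.92592 + 4.373 × 0.79700² = 3.7037 kg·m².
T = 2π√(3.7037/(4.373 × 9.809 × 0.79700)) = 2.068 s.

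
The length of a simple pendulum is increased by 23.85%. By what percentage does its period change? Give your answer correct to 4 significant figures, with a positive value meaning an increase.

T ∝ √L, so T'/T = √(1.2385) = 1.1129.
Percentage change in T = (1.1129 − 1) × 100% = 11.29%.

11.29%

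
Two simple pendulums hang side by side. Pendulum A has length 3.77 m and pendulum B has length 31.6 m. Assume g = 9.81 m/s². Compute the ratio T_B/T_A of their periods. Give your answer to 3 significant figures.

T ∝ √L, so T_B/T_A = √(L_B/L_A) = √(31.6/3.77) = 2.90.

2.90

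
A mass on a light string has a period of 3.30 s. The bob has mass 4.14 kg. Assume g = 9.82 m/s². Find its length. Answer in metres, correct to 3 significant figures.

From T = 2π√(L/g), L = gT²/(4π²) = 9.82 × 3.300²/(4π²) = 2.71 m.

2.71 m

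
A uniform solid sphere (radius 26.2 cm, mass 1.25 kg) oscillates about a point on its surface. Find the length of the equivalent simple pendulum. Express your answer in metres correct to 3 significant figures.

The equivalent simple-pendulum length is L_eq = I/(md), where I is about the pivot and d = 0.2620 m.
I_cm = (2/5)mR² = 0.03432 kg·m², so I = I_cm + md² = 0.03432 + 0.08581 = 0.1201 kg·m².
L_eq = 0.1201/(1.25 × 0.2620) = 0.367 m.

0.367 m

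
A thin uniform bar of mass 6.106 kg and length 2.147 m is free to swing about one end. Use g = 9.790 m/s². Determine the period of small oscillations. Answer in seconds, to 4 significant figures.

For a physical pendulum T = 2π√(I/(mgd)), with d = 1.0735 m from pivot to centre of mass.
I_cm = mL²/12 = 6.106 × 2.147²/12 = 2.3455 kg·m²; I = I_cm + md² = 2.3455 + 6.106 × 1.0735² = 9.3821 kg·m².
T = 2π√(9.3821/(6.106 × 9.790 × 1.0735)) = 2.402 s.

2.402 s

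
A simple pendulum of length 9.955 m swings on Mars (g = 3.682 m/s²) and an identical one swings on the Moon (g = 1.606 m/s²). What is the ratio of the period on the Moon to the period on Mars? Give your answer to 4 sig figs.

T ∝ 1/√g, so T₂/T₁ = √(g₁/g₂) = √(3.682/1.606) = 1.514.

1.514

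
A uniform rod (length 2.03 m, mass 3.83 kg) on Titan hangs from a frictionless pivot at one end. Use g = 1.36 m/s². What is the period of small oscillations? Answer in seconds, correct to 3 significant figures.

For a physical pendulum T = 2π√(I/(mgd)), with d = 1.015 m from pivot to centre of mass.
I_cm = mL²/12 = 3.83 × 2.03²/12 = 1.315 kg·m²; I = I_cm + md² = 1.315 + 3.83 × 1.015² = 5.261 kg·m².
T = 2π√(5.261/(3.83 × 1.36 × 1.015)) = 6.27 s.

6.27 s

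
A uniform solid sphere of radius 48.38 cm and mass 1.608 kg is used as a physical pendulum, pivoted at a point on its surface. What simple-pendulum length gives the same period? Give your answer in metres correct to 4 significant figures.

The equivalent simple-pendulum length is L_eq = I/(md), where I is about the pivot and d = 0.48380 m.
I_cm = (2/5)mR² = 0.15055 kg·m², so I = I_cm + md² = 0.15055 + 0.37637 = 0.52692 kg·m².
L_eq = 0.52692/(1.608 × 0.48380) = 0.6773 m.

0.6773 m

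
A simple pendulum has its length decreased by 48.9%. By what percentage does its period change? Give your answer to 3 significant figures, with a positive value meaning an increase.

-28.5%

T ∝ √L, so T'/T = √(0.5110) = 0.7148.
Percentage change in T = (0.7148 − 1) × 100% = -28.5%.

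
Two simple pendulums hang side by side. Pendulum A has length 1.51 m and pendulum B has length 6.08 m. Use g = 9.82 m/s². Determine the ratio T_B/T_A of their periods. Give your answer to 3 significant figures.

2.01

T ∝ √L, so T_B/T_A = √(L_B/L_A) = √(6.08/1.51) = 2.01.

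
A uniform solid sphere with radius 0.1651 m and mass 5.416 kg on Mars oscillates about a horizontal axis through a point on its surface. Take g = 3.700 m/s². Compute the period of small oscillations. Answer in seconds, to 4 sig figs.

1.570 s

I_cm = (2/5)mr² = 0.059052 kg·m². The pivot is at distance d = 0.1651 m from the centre of mass.
By the parallel-axis theorem, I = I_cm + md² = 0.059052 + 0.14763 = 0.20668 kg·m².
T = 2π√(I/(mgd)) = 2π√(0.20668/(5.416 × 3.700 × 0.1651)) = 1.570 s.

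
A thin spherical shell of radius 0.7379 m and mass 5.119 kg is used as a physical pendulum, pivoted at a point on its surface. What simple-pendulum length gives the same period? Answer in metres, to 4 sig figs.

The equivalent simple-pendulum length is L_eq = I/(md), where I is about the pivot and d = 0.73790 m.
I_cm = (2/3)mR² = 1.8582 kg·m², so I = I_cm + md² = 1.8582 + 2.7873 = 4.6455 kg·m².
L_eq = 4.6455/(5.119 × 0.73790) = 1.230 m.

1.230 m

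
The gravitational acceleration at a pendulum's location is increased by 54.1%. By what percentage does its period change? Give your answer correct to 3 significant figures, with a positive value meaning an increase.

-19.4%

T ∝ 1/√g, so T'/T = 1/√(1.541) = 0.8056.
Percentage change in T = (0.8056 − 1) × 100% = -19.4%.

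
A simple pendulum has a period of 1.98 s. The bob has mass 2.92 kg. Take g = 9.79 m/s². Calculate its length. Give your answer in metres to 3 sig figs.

0.972 m

From T = 2π√(L/g), L = gT²/(4π²) = 9.79 × 1.980²/(4π²) = 0.972 m.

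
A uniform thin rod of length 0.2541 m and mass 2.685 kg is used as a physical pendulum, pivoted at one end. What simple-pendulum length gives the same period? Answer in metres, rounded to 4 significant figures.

The equivalent simple-pendulum length is L_eq = I/(md), where I is about the pivot and d = 0.12705 m.
I_cm = (1/12)mL² = 0.014447 kg·m², so I = I_cm + md² = 0.014447 + 0.043340 = 0.057787 kg·m².
L_eq = 0.057787/(2.685 × 0.12705) = 0.1694 m.

0.1694 m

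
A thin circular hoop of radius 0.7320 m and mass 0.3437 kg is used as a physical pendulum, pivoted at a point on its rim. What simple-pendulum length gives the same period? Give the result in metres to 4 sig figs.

1.464 m

The equivalent simple-pendulum length is L_eq = I/(md), where I is about the pivot and d = 0.73200 m.
I_cm = mR² = 0.18416 kg·m², so I = I_cm + md² = 0.18416 + 0.18416 = 0.36833 kg·m².
L_eq = 0.36833/(0.3437 × 0.73200) = 1.464 m.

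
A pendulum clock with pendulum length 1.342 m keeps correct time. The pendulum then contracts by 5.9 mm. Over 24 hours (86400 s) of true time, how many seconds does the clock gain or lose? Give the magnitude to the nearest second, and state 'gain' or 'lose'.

T ∝ √L, so T'/T = √(1.33610/1.342) = 0.997799.
In 86400 s of true time the clock registers 86400/0.997799 = 86590.6 s, so it gains 191 s.

gain 191 s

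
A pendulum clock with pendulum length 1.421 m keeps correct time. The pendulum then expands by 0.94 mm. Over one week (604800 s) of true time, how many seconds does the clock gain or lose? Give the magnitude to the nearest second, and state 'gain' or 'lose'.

T ∝ √L, so T'/T = √(1.42194/1.421) = 1.00033.
In 604800 s of true time the clock registers 604800/1.00033 = 604600.1 s, so it loses 200 s.

lose 200 s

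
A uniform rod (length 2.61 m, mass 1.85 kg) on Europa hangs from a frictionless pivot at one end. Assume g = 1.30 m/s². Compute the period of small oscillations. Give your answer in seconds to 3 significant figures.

For a physical pendulum T = 2π√(I/(mgd)), with d = 1.305 m from pivot to centre of mass.
I_cm = mL²/12 = 1.85 × 2.61²/12 = 1.050 kg·m²; I = I_cm + md² = 1.050 + 1.85 × 1.305² = 4.201 kg·m².
T = 2π√(4.201/(1.85 × 1.30 × 1.305)) = 7.27 s.

7.27 s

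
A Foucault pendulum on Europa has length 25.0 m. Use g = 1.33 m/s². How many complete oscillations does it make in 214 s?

7

T = 2π√(L/g) = 2π√(25.0/1.33) = 27.24 s.
Number of complete oscillations = ⌊214/27.24⌋ = ⌊7.856⌋ = 7.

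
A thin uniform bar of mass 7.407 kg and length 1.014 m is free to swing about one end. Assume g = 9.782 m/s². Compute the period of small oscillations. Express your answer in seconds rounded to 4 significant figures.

1.652 s

For a physical pendulum T = 2π√(I/(mgd)), with d = 0.50700 m from pivot to centre of mass.
I_cm = mL²/12 = 7.407 × 1.014²/12 = 0.63465 kg·m²; I = I_cm + md² = 0.63465 + 7.407 × 0.50700² = 2.5386 kg·m².
T = 2π√(2.5386/(7.407 × 9.782 × 0.50700)) = 1.652 s.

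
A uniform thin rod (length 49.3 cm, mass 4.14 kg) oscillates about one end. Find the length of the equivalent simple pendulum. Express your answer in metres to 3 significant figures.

The equivalent simple-pendulum length is L_eq = I/(md), where I is about the pivot and d = 0.2465 m.
I_cm = (1/12)mL² = 0.08385 kg·m², so I = I_cm + md² = 0.08385 + 0.2516 = 0.3354 kg·m².
L_eq = 0.3354/(4.14 × 0.2465) = 0.329 m.

0.329 m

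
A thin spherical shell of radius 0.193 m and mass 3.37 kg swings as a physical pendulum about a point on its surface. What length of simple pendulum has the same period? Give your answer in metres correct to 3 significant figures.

0.322 m

The equivalent simple-pendulum length is L_eq = I/(md), where I is about the pivot and d = 0.1930 m.
I_cm = (2/3)mR² = 0.08369 kg·m², so I = I_cm + md² = 0.08369 + 0.1255 = 0.2092 kg·m².
L_eq = 0.2092/(3.37 × 0.1930) = 0.322 m.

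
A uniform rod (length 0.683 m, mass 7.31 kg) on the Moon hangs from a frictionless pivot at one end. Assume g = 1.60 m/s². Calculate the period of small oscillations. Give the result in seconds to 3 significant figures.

3.35 s

For a physical pendulum T = 2π√(I/(mgd)), with d = 0.3415 m from pivot to centre of mass.
I_cm = mL²/12 = 7.31 × 0.683²/12 = 0.2842 kg·m²; I = I_cm + md² = 0.2842 + 7.31 × 0.3415² = 1.137 kg·m².
T = 2π√(1.137/(7.31 × 1.60 × 0.3415)) = 3.35 s.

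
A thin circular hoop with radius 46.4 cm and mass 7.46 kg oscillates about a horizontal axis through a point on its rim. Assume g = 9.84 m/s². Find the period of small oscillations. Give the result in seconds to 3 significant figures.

I_cm = mr² = 1.606 kg·m². The pivot is at distance d = 0.464 m from the centre of mass.
By the parallel-axis theorem, I = I_cm + md² = 1.606 + 1.606 = 3.212 kg·m².
T = 2π√(I/(mgd)) = 2π√(3.212/(7.46 × 9.84 × 0.464)) = 1.93 s.

1.93 s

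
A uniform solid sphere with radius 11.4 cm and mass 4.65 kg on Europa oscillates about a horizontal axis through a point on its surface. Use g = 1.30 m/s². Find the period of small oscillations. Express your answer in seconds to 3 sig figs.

I_cm = (2/5)mr² = 0.02417 kg·m². The pivot is at distance d = 0.114 m from the centre of mass.
By the parallel-axis theorem, I = I_cm + md² = 0.02417 + 0.06043 = 0.08460 kg·m².
T = 2π√(I/(mgd)) = 2π√(0.08460/(4.65 × 1.30 × 0.114)) = 2.20 s.

2.20 s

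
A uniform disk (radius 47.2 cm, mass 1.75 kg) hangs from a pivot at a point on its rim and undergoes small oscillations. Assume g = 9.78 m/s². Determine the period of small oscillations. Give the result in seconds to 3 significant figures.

1.69 s

I_cm = ½mr² = 0.1949 kg·m². The pivot is at distance d = 0.472 m from the centre of mass.
By the parallel-axis theorem, I = I_cm + md² = 0.1949 + 0.3899 = 0.5848 kg·m².
T = 2π√(I/(mgd)) = 2π√(0.5848/(1.75 × 9.78 × 0.472)) = 1.69 s.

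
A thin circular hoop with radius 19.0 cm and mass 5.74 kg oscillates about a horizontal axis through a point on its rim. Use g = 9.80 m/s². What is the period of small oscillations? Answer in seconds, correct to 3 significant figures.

I_cm = mr² = 0.2072 kg·m². The pivot is at distance d = 0.190 m from the centre of mass.
By the parallel-axis theorem, I = I_cm + md² = 0.2072 + 0.2072 = 0.4144 kg·m².
T = 2π√(I/(mgd)) = 2π√(0.4144/(5.74 × 9.80 × 0.190)) = 1.24 s.

1.24 s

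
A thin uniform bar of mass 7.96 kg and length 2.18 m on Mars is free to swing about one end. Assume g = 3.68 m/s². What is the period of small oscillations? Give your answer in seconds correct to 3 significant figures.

For a physical pendulum T = 2π√(I/(mgd)), with d = 1.090 m from pivot to centre of mass.
I_cm = mL²/12 = 7.96 × 2.18²/12 = 3.152 kg·m²; I = I_cm + md² = 3.152 + 7.96 × 1.090² = 12.61 kg·m².
T = 2π√(12.61/(7.96 × 3.68 × 1.090)) = 3.95 s.

3.95 s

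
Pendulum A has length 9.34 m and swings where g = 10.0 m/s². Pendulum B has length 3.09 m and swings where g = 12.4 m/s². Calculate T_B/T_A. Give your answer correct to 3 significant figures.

T = 2π√(L/g), so T_B/T_A = √((L_B/g_B)/(L_A/g_A)) = √((3.09/12.4)/(9.34/10.0)) = 0.517.

0.517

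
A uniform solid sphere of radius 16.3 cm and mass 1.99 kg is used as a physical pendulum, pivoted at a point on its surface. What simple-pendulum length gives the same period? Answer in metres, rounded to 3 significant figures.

0.228 m

The equivalent simple-pendulum length is L_eq = I/(md), where I is about the pivot and d = 0.1630 m.
I_cm = (2/5)mR² = 0.02115 kg·m², so I = I_cm + md² = 0.02115 + 0.05287 = 0.07402 kg·m².
L_eq = 0.07402/(1.99 × 0.1630) = 0.228 m.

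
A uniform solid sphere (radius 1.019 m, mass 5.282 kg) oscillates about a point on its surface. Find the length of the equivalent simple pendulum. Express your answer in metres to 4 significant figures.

The equivalent simple-pendulum length is L_eq = I/(md), where I is about the pivot and d = 1.0190 m.
I_cm = (2/5)mR² = 2.1938 kg·m², so I = I_cm + md² = 2.1938 + 5.4846 = 7.6785 kg·m².
L_eq = 7.6785/(5.282 × 1.0190) = 1.427 m.

1.427 m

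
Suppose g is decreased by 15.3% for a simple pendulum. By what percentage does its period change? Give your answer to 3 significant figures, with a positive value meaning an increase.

T ∝ 1/√g, so T'/T = 1/√(0.8470) = 1.087.
Percentage change in T = (1.087 − 1) × 100% = 8.66%.

8.66%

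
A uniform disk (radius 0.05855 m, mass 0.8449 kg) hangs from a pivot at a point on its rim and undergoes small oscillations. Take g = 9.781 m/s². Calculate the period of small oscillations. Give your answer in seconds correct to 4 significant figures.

I_cm = ½mr² = 0.0014482 kg·m². The pivot is at distance d = 0.05855 m from the centre of mass.
By the parallel-axis theorem, I = I_cm + md² = 0.0014482 + 0.0028964 = 0.0043446 kg·m².
T = 2π√(I/(mgd)) = 2π√(0.0043446/(0.8449 × 9.781 × 0.05855)) = 0.5954 s.

0.5954 s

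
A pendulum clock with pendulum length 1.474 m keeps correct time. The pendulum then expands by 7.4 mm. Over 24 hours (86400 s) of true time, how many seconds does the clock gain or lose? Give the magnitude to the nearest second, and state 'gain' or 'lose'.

lose 216 s

T ∝ √L, so T'/T = √(1.48140/1.474) = 1.00251.
In 86400 s of true time the clock registers 86400/1.00251 = 86183.9 s, so it loses 216 s.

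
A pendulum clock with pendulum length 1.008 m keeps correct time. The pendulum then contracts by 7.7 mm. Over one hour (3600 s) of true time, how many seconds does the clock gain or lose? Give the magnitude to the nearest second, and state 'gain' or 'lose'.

T ∝ √L, so T'/T = √(1.00030/1.008) = 0.996173.
In 3600 s of true time the clock registers 3600/0.996173 = 3613.8 s, so it gains 14 s.

gain 14 s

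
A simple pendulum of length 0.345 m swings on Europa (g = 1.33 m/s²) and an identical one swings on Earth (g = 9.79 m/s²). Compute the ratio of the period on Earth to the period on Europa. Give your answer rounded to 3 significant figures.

T ∝ 1/√g, so T₂/T₁ = √(g₁/g₂) = √(1.33/9.79) = 0.369.

0.369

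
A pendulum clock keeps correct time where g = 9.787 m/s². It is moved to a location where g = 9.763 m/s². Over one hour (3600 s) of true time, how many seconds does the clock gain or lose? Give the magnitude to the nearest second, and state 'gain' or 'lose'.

lose 4 s

The clock's period scales as T ∝ 1/√g, so T'/T = √(9.787/9.763) = 1.00123.
In 3600 s of true time the clock registers 3600/1.00123 = 3595.6 s, so it loses 4 s.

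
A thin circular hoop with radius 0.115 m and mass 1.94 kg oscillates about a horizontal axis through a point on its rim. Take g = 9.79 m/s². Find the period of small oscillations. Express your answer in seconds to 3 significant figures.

0.963 s

I_cm = mr² = 0.02566 kg·m². The pivot is at distance d = 0.115 m from the centre of mass.
By the parallel-axis theorem, I = I_cm + md² = 0.02566 + 0.02566 = 0.05131 kg·m².
T = 2π√(I/(mgd)) = 2π√(0.05131/(1.94 × 9.79 × 0.115)) = 0.963 s.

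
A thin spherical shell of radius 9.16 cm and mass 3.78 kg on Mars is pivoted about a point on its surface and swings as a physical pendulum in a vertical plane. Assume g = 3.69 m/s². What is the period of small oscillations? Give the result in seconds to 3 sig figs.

1.28 s

I_cm = (2/3)mr² = 0.02114 kg·m². The pivot is at distance d = 0.0916 m from the centre of mass.
By the parallel-axis theorem, I = I_cm + md² = 0.02114 + 0.03172 = 0.05286 kg·m².
T = 2π√(I/(mgd)) = 2π√(0.05286/(3.78 × 3.69 × 0.0916)) = 1.28 s.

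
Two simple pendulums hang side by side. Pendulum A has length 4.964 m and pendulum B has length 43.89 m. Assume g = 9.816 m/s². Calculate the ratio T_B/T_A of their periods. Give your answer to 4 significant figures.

2.973

T ∝ √L, so T_B/T_A = √(L_B/L_A) = √(43.89/4.964) = 2.973.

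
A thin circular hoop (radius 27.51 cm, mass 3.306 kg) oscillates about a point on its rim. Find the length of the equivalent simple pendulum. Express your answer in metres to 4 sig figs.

The equivalent simple-pendulum length is L_eq = I/(md), where I is about the pivot and d = 0.27510 m.
I_cm = mR² = 0.25020 kg·m², so I = I_cm + md² = 0.25020 + 0.25020 = 0.50040 kg·m².
L_eq = 0.50040/(3.306 × 0.27510) = 0.5502 m.

0.5502 m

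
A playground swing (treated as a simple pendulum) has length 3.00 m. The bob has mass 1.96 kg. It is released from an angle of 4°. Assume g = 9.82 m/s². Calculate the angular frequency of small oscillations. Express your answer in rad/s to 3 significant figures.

ω = √(g/L) = √(9.82/3.00) = 1.81 rad/s.

1.81 rad/s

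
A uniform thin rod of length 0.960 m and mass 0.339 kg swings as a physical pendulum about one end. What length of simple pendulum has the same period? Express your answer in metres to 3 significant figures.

The equivalent simple-pendulum length is L_eq = I/(md), where I is about the pivot and d = 0.4800 m.
I_cm = (1/12)mL² = 0.02604 kg·m², so I = I_cm + md² = 0.02604 + 0.07811 = 0.1041 kg·m².
L_eq = 0.1041/(0.339 × 0.4800) = 0.640 m.

0.640 m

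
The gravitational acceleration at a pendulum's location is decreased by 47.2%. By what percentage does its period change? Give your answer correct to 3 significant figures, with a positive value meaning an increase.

T ∝ 1/√g, so T'/T = 1/√(0.5280) = 1.376.
Percentage change in T = (1.376 − 1) × 100% = 37.6%.

37.6%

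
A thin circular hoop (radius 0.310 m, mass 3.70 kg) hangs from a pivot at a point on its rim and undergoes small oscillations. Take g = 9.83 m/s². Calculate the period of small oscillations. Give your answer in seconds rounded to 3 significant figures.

1.58 s

I_cm = mr² = 0.3556 kg·m². The pivot is at distance d = 0.310 m from the centre of mass.
By the parallel-axis theorem, I = I_cm + md² = 0.3556 + 0.3556 = 0.7111 kg·m².
T = 2π√(I/(mgd)) = 2π√(0.7111/(3.70 × 9.83 × 0.310)) = 1.58 s.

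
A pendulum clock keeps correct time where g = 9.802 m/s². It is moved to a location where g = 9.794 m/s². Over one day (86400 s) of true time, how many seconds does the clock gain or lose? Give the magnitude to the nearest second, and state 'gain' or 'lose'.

lose 35 s

The clock's period scales as T ∝ 1/√g, so T'/T = √(9.802/9.794) = 1.00041.
In 86400 s of true time the clock registers 86400/1.00041 = 86364.7 s, so it loses 35 s.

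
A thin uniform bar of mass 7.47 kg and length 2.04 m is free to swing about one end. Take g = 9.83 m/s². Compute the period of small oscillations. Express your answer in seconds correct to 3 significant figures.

2.34 s

For a physical pendulum T = 2π√(I/(mgd)), with d = 1.020 m from pivot to centre of mass.
I_cm = mL²/12 = 7.47 × 2.04²/12 = 2.591 kg·m²; I = I_cm + md² = 2.591 + 7.47 × 1.020² = 10.36 kg·m².
T = 2π√(10.36/(7.47 × 9.83 × 1.020)) = 2.34 s.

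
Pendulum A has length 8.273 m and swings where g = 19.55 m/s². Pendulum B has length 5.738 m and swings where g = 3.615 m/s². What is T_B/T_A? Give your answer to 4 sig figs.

1.937

T = 2π√(L/g), so T_B/T_A = √((L_B/g_B)/(L_A/g_A)) = √((5.738/3.615)/(8.273/19.55)) = 1.937.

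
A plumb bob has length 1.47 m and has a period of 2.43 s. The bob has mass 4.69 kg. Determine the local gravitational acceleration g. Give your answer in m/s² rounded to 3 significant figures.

9.83 m/s²

From T = 2π√(L/g), g = 4π²L/T² = 4π² × 1.47/2.430² = 9.83 m/s².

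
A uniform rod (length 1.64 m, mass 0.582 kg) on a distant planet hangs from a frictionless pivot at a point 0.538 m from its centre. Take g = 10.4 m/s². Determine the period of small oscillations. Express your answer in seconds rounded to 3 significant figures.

1.90 s

For a physical pendulum T = 2π√(I/(mgd)), with d = 0.5380 m from pivot to centre of mass.
I_cm = mL²/12 = 0.582 × 1.64²/12 = 0.1304 kg·m²; I = I_cm + md² = 0.1304 + 0.582 × 0.5380² = 0.2989 kg·m².
T = 2π√(0.2989/(0.582 × 10.4 × 0.5380)) = 1.90 s.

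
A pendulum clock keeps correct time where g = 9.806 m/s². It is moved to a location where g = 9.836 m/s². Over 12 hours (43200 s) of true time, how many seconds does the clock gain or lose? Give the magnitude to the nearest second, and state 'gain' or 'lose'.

gain 66 s

The clock's period scales as T ∝ 1/√g, so T'/T = √(9.806/9.836) = 0.998474.
In 43200 s of true time the clock registers 43200/0.998474 = 43266.0 s, so it gains 66 s.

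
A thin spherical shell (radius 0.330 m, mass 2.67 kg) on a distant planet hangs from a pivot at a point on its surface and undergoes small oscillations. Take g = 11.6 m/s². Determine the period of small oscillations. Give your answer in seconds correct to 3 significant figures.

1.37 s

I_cm = (2/3)mr² = 0.1938 kg·m². The pivot is at distance d = 0.330 m from the centre of mass.
By the parallel-axis theorem, I = I_cm + md² = 0.1938 + 0.2908 = 0.4846 kg·m².
T = 2π√(I/(mgd)) = 2π√(0.4846/(2.67 × 11.6 × 0.330)) = 1.37 s.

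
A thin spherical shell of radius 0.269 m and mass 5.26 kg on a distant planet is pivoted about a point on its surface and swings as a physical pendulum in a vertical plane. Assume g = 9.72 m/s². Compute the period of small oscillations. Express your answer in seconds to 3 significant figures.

I_cm = (2/3)mr² = 0.2537 kg·m². The pivot is at distance d = 0.269 m from the centre of mass.
By the parallel-axis theorem, I = I_cm + md² = 0.2537 + 0.3806 = 0.6344 kg·m².
T = 2π√(I/(mgd)) = 2π√(0.6344/(5.26 × 9.72 × 0.269)) = 1.35 s.

1.35 s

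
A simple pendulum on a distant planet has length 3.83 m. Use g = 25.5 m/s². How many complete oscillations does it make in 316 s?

T = 2π√(L/g) = 2π√(3.83/25.5) = 2.435 s.
Number of complete oscillations = ⌊316/2.435⌋ = ⌊129.8⌋ = 129.

129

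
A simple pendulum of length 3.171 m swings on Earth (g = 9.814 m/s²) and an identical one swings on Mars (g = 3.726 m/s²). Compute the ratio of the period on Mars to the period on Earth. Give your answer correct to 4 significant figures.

T ∝ 1/√g, so T₂/T₁ = √(g₁/g₂) = √(9.814/3.726) = 1.623.

1.623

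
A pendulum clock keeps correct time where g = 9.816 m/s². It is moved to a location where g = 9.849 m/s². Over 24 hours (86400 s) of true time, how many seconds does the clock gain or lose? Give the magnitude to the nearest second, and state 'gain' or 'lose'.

gain 145 s

The clock's period scales as T ∝ 1/√g, so T'/T = √(9.816/9.849) = 0.998323.
In 86400 s of true time the clock registers 86400/0.998323 = 86545.1 s, so it gains 145 s.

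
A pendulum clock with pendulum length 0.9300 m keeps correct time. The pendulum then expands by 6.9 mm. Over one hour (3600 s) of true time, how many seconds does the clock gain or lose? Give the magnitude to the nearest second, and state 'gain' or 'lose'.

T ∝ √L, so T'/T = √(0.93690/0.9300) = 1.00370.
In 3600 s of true time the clock registers 3600/1.00370 = 3586.7 s, so it loses 13 s.

lose 13 s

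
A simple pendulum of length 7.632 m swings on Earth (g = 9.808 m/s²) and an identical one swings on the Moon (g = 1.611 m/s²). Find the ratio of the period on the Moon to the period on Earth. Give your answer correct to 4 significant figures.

2.467

T ∝ 1/√g, so T₂/T₁ = √(g₁/g₂) = √(9.808/1.611) = 2.467.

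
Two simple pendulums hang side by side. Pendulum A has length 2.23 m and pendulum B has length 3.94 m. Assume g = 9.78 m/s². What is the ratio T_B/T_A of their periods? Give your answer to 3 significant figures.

T ∝ √L, so T_B/T_A = √(L_B/L_A) = √(3.94/2.23) = 1.33.

1.33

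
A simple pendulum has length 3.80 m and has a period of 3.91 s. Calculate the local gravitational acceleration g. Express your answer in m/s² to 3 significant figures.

From T = 2π√(L/g), g = 4π²L/T² = 4π² × 3.80/3.910² = 9.81 m/s².

9.81 m/s²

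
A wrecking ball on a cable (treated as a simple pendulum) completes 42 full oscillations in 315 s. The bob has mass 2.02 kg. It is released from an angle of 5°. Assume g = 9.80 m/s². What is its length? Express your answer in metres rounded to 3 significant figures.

14.0 m

T = 315/42 = 7.500 s.
From T = 2π√(L/g), L = gT²/(4π²) = 9.80 × 7.500²/(4π²) = 14.0 m.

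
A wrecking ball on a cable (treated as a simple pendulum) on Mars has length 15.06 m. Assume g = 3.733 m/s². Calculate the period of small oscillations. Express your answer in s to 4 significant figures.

T = 2π√(L/g) = 2π√(15.06/3.733) = 2π × 2.0086 = 12.62 s.

12.62 s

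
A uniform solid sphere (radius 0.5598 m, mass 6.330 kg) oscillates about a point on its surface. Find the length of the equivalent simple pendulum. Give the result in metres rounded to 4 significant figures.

The equivalent simple-pendulum length is L_eq = I/(md), where I is about the pivot and d = 0.55980 m.
I_cm = (2/5)mR² = 0.79347 kg·m², so I = I_cm + md² = 0.79347 + 1.9837 = 2.7771 kg·m².
L_eq = 2.7771/(6.330 × 0.55980) = 0.7837 m.

0.7837 m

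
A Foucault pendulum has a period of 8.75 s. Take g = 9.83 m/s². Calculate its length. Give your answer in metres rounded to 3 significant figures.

From T = 2π√(L/g), L = gT²/(4π²) = 9.83 × 8.750²/(4π²) = 19.1 m.

19.1 m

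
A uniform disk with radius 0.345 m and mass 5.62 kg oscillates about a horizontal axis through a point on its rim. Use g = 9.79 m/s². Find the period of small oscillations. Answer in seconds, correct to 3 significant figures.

I_cm = ½mr² = 0.3345 kg·m². The pivot is at distance d = 0.345 m from the centre of mass.
By the parallel-axis theorem, I = I_cm + md² = 0.3345 + 0.6689 = 1.003 kg·m².
T = 2π√(I/(mgd)) = 2π√(1.003/(5.62 × 9.79 × 0.345)) = 1.44 s.

1.44 s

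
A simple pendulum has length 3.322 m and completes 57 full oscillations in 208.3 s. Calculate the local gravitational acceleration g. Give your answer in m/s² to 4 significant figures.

T = 208.3/57 = 3.6544 s.
From T = 2π√(L/g), g = 4π²L/T² = 4π² × 3.322/3.6544² = 9.820 m/s².

9.820 m/s²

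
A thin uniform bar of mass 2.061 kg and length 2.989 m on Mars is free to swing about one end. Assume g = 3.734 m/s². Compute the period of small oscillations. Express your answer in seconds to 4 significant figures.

4.590 s

For a physical pendulum T = 2π√(I/(mgd)), with d = 1.4945 m from pivot to centre of mass.
I_cm = mL²/12 = 2.061 × 2.989²/12 = 1.5344 kg·m²; I = I_cm + md² = 1.5344 + 2.061 × 1.4945² = 6.1377 kg·m².
T = 2π√(6.1377/(2.061 × 3.734 × 1.4945)) = 4.590 s.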